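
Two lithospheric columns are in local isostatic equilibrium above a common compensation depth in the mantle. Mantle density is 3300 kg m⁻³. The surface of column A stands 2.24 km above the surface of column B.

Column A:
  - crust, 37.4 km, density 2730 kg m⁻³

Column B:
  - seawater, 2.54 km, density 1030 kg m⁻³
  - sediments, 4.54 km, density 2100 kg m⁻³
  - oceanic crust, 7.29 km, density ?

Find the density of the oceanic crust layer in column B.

2930 kg m⁻³

Take the compensation level at the base of the deeper column (depth z_c below the surface of column A) and equate Σ ρ_i t_i down to z_c; mantle fills any gap and the z_c terms cancel.
Column A: 37.4×2730 + (z_c − 37.4)×3300
Column B: 2.24×0 + 2.54×1030 + 4.54×2100 + 7.29×ρ + (z_c − 2.24 − 14.37)×3300
The z_c×3300 term appears on both sides and cancels. Collect the known terms of each column as K = Σ(ρt)_known − 3300 × (depth of known layers): K_A = 102102 − 3300×37.4 = −21318; K_B = 12150.2 − 3300×(2.24 + 14.37) = −42662.8.
Balance: K_A = K_B + 7.29×ρ, so ρ = (K_A − K_B)/7.29 = 21344.8/7.29 = 2930 kg m⁻³.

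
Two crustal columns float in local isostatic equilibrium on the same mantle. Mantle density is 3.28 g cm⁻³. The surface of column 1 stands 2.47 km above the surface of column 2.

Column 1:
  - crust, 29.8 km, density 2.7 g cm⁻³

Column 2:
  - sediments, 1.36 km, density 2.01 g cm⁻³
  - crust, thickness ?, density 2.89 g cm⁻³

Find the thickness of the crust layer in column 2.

19.1 km

Take the compensation level at the base of the deeper column (depth z_c below the surface of column 1) and equate Σ ρ_i t_i down to z_c; mantle fills any gap and the z_c terms cancel.
Column 1: 29.8×2.7 + (z_c − 29.8)×3.28
Column 2: 2.47×0 + 1.36×2.01 + x×2.89 + (z_c − 2.47 − 1.36 − x)×3.28
The z_c×3.28 term appears on both sides and cancels. Collect the known terms of each column as K = Σ(ρt)_known − 3.28 × (depth of known layers): K_1 = 80.46 − 3.28×29.8 = −17.284; K_2 = 2.7336 − 3.28×(2.47 + 1.36) = −9.8288.
Balance: K_1 = K_2 − x×(3.28 − 2.89), so x = (K_2 − K_1)/(3.28 − 2.89) = 7.4552/0.39 = 19.1 km.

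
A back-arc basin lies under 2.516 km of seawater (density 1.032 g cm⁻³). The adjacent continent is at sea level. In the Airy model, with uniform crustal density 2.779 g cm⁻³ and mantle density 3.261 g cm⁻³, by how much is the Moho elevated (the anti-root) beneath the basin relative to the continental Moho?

9.12 km

By Archimedes' principle applied to the lithosphere: replacing crust with seawater at the top is compensated by replacing crust with mantle at the base: d (ρ_c − ρ_w) = a (ρ_m − ρ_c).
a = d (ρ_c − ρ_w)/(ρ_m − ρ_c) = 2.516 km × 1.747/0.482 = 9.12 km.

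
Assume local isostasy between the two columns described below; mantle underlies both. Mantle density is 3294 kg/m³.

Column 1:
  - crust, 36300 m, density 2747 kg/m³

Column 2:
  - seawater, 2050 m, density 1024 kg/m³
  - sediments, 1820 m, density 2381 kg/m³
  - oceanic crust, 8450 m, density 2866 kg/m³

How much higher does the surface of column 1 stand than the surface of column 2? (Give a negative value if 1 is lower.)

3010 m

For any compensation level in the mantle, the mantle terms cancel and isostasy reduces to e = (Σt_1 − Σt_2) − (Σ(ρt)_1 − Σ(ρt)_2) / ρ_m.
Σt_1 = 36300 m; Σt_2 = 12320 m; Σ(ρt)_1 = 99716100; Σ(ρt)_2 = 30650320 (in m·kg/m³).
e = (36300 − 12320) − (99716100 − 30650320) / 3294 = 3010 m.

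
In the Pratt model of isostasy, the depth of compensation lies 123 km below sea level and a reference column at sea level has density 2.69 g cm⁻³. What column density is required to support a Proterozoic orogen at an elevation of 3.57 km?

2.61 g cm⁻³

Pratt balance: ρ_ref D = ρ (D + h).
ρ = ρ_ref D/(D + h) = 2.69 × 123 km/(123 km + 3.57 km) = 2.61 g cm⁻³.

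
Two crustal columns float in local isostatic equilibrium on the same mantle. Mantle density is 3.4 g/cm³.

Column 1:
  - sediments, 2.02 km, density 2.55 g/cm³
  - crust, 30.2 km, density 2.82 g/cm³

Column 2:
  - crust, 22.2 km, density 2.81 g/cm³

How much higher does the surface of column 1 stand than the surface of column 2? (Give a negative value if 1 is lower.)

For any compensation level in the mantle, the mantle terms cancel and isostasy reduces to e = (Σt_1 − Σt_2) − (Σ(ρt)_1 − Σ(ρt)_2) / ρ_m.
Σt_1 = 32.22 km; Σt_2 = 22.2 km; Σ(ρt)_1 = 90.315; Σ(ρt)_2 = 62.382 (in km·g/cm³).
e = (32.22 − 22.2) − (90.315 − 62.382) / 3.4 = 1.8 km.

1.8 km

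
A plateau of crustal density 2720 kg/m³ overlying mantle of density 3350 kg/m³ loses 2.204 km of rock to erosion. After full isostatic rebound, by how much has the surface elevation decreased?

Rebound u = e ρ_c/ρ_m = 2.204 km × 2720/3350 = 1.79 km.
Net surface drop = e − u = 2.204 km − 1.79 km = e (ρ_m − ρ_c)/ρ_m = 0.414 km.

0.414 km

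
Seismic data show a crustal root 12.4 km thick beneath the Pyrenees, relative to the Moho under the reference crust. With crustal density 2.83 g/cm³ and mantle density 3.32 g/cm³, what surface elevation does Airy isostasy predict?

2.15 km

In Airy isostatic equilibrium: ρ_c h = (ρ_m − ρ_c) r.
h = r (ρ_m − ρ_c) / ρ_c = 12.4 km × (3.32 − 2.83) / 2.83 = 2.15 km.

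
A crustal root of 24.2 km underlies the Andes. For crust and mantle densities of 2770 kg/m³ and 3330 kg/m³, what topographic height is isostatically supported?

4.89 km

Balancing pressure at the compensation depth: ρ_c h = (ρ_m − ρ_c) r.
h = r (ρ_m − ρ_c) / ρ_c = 24.2 km × (3330 − 2770) / 2770 = 4.89 km.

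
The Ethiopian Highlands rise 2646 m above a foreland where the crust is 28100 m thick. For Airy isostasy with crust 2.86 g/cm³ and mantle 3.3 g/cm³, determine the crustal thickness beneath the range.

Root depth r = h ρ_c / (ρ_m − ρ_c) = 2646 m × 2.86 / 0.44 = 17200 m.
Total thickness = T + h + r = 28100 m + 2646 m + 17200 m = 47900 m.

47900 m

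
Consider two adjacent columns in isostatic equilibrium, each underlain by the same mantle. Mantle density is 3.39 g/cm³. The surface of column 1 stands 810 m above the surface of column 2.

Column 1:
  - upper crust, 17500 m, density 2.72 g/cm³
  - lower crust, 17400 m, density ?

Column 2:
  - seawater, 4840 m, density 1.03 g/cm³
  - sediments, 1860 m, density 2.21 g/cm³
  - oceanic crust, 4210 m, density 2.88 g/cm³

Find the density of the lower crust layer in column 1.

Take the compensation level at the base of the deeper column (depth z_c below the surface of column 1) and equate Σ ρ_i t_i down to z_c; mantle fills any gap and the z_c terms cancel.
Column 1: 17500×2.72 + 17400×ρ + (z_c − 34900)×3.39
Column 2: 810×0 + 4840×1.03 + 1860×2.21 + 4210×2.88 + (z_c − 810 − 10910)×3.39
The z_c×3.39 term appears on both sides and cancels. Collect the known terms of each column as K = Σ(ρt)_known − 3.39 × (depth of known layers): K_1 = 47600 − 3.39×34900 = −70711; K_2 = 21220.6 − 3.39×(810 + 10910) = −18510.2.
Balance: K_1 + 17400×ρ = K_2, so ρ = (K_2 − K_1)/17400 = 52200.8/17400 = 3 g/cm³.

3 g/cm³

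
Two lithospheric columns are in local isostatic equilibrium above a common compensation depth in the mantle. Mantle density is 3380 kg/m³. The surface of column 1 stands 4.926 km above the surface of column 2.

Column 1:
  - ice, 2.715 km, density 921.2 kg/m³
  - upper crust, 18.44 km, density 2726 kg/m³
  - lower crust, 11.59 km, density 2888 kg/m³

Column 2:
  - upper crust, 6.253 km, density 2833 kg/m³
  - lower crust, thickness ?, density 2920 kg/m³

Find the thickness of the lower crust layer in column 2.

9.49 km

Take the compensation level at the base of the deeper column (depth z_c below the surface of column 1) and equate Σ ρ_i t_i down to z_c; mantle fills any gap and the z_c terms cancel.
Column 1: 2.715×921.2 + 18.44×2726 + 11.59×2888 + (z_c − 32.745)×3380
Column 2: 4.926×0 + 6.253×2833 + x×2920 + (z_c − 4.926 − 6.253 − x)×3380
The z_c×3380 term appears on both sides and cancels. Collect the known terms of each column as K = Σ(ρt)_known − 3380 × (depth of known layers): K_1 = 86240.418 − 3380×32.745 = −24437.682; K_2 = 17714.749 − 3380×(4.926 + 6.253) = −20070.271.
Balance: K_1 = K_2 − x×(3380 − 2920), so x = (K_2 − K_1)/(3380 − 2920) = 4367.41/460 = 9.49 km.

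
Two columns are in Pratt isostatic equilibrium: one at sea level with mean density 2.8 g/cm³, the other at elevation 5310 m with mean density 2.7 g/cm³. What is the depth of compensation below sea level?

ρ_ref D = ρ (D + h) → D (ρ_ref − ρ) = ρ h.
D = ρ h/(ρ_ref − ρ) = 2.7 × 5310 m/(2.8 − 2.7) = 143000 m.

143000 m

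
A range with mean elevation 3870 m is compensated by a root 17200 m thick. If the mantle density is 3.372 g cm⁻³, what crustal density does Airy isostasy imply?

ρ_c h = (ρ_m − ρ_c) r → ρ_c (h + r) = ρ_m r → ρ_c = ρ_m r / (h + r).
ρ_c = 3.372 × 17200 m / (3870 m + 17200 m) = 2.75 g cm⁻³.

2.75 g cm⁻³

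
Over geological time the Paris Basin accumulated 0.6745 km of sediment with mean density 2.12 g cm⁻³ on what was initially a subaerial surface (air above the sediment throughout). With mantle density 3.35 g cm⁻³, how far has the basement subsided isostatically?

0.427 km

Subaerial load: s = t ρ_sed / ρ_m = 0.6745 km × 2.12/3.35 = 0.427 km.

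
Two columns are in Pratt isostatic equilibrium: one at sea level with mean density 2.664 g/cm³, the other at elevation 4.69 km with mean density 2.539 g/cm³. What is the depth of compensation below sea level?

95.3 km

ρ_ref D = ρ (D + h) → D (ρ_ref − ρ) = ρ h.
D = ρ h/(ρ_ref − ρ) = 2.539 × 4.69 km/(2.664 − 2.539) = 95.3 km.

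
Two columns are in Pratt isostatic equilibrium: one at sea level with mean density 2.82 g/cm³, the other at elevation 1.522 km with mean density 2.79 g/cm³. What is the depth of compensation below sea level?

142 km

ρ_ref D = ρ (D + h) → D (ρ_ref − ρ) = ρ h.
D = ρ h/(ρ_ref − ρ) = 2.79 × 1.522 km/(2.82 − 2.79) = 142 km.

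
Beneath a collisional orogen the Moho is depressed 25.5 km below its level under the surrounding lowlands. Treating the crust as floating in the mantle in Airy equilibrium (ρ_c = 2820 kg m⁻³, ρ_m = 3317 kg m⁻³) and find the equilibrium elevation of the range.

In Airy isostatic equilibrium: ρ_c h = (ρ_m − ρ_c) r.
h = r (ρ_m − ρ_c) / ρ_c = 25.5 km × (3317 − 2820) / 2820 = 4.49 km.

4.49 km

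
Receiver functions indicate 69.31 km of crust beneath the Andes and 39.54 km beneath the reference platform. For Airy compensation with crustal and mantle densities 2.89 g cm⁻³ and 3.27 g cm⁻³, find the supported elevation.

Excess crust Δ = 69.31 km − 39.54 km = 29.77 km, split between elevation h and root r with h + r = Δ.
Airy balance ρ_c h = (ρ_m − ρ_c) r gives r = h ρ_c/(ρ_m − ρ_c), so h (1 + ρ_c/(ρ_m − ρ_c)) = Δ, i.e. h = Δ (ρ_m − ρ_c)/ρ_m.
h = 29.77 km × 0.38/3.27 = 3.46 km.

3.46 km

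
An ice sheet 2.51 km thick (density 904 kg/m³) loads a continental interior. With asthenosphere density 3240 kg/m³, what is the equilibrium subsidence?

By Archimedes' principle applied to the lithosphere: the ice load ρ_ice t is balanced by mantle displaced below, ρ_m s.
s = t ρ_ice / ρ_m = 2.51 km × 904/3240 = 0.7 km.

0.7 km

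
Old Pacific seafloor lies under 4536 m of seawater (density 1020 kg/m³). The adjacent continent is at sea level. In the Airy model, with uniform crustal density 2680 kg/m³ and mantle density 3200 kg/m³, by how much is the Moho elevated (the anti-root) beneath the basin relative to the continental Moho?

14500 m

Balancing pressure at the compensation depth: replacing crust with seawater at the top is compensated by replacing crust with mantle at the base: d (ρ_c − ρ_w) = a (ρ_m − ρ_c).
a = d (ρ_c − ρ_w)/(ρ_m − ρ_c) = 4536 m × 1660/520 = 14500 m.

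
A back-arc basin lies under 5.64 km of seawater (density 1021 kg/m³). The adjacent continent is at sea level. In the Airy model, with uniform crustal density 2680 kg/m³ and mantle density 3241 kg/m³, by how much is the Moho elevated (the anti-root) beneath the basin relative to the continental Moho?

Isostatic balance requires: replacing crust with seawater at the top is compensated by replacing crust with mantle at the base: d (ρ_c − ρ_w) = a (ρ_m − ρ_c).
a = d (ρ_c − ρ_w)/(ρ_m − ρ_c) = 5.64 km × 1659/561 = 16.7 km.

16.7 km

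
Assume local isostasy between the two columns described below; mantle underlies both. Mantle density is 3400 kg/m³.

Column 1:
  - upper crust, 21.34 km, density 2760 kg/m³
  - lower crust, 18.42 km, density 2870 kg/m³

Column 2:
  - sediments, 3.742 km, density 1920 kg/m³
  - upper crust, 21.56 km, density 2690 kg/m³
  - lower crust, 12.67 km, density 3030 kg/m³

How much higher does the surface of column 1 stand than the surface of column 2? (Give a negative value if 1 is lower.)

−0.622 km

For any compensation level in the mantle, the mantle terms cancel and isostasy reduces to e = (Σt_1 − Σt_2) − (Σ(ρt)_1 − Σ(ρt)_2) / ρ_m.
Σt_1 = 39.76 km; Σt_2 = 37.972 km; Σ(ρt)_1 = 111763.8; Σ(ρt)_2 = 103571.14 (in km·kg/m³).
e = (39.76 − 37.972) − (111763.8 − 103571.14) / 3400 = −0.622 km.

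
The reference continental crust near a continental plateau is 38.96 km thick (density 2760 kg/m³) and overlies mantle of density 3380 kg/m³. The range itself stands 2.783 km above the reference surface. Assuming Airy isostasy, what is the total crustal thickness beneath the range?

54.1 km

Root depth r = h ρ_c / (ρ_m − ρ_c) = 2.783 km × 2760 / 620 = 12.39 km.
Total thickness = T + h + r = 38.96 km + 2.783 km + 12.39 km = 54.1 km.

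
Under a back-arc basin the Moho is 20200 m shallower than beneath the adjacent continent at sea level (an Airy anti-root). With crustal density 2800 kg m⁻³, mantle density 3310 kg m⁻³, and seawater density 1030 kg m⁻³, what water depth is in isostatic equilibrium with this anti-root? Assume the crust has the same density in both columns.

5820 m

Replacing a thickness d of crust by seawater at the top must be balanced by replacing crust with mantle at the base: d (ρ_c − ρ_w) = a (ρ_m − ρ_c).
d = a (ρ_m − ρ_c)/(ρ_c − ρ_w) = 20200 m × 510/1770 = 5820 m.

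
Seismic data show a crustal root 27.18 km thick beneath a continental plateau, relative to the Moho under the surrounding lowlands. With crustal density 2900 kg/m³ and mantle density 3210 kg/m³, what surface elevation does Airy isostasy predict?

2.91 km

For local isostatic compensation: ρ_c h = (ρ_m − ρ_c) r.
h = r (ρ_m − ρ_c) / ρ_c = 27.18 km × (3210 − 2900) / 2900 = 2.91 km.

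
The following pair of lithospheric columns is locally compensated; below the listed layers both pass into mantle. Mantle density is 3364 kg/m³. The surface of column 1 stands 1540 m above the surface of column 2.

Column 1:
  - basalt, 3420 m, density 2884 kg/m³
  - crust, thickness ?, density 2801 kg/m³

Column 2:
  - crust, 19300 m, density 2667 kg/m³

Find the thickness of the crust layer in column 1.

Take the compensation level at the base of the deeper column (depth z_c below the surface of column 1) and equate Σ ρ_i t_i down to z_c; mantle fills any gap and the z_c terms cancel.
Column 1: 3420×2884 + x×2801 + (z_c − 3420 − x)×3364
Column 2: 1540×0 + 19300×2667 + (z_c − 1540 − 19300)×3364
The z_c×3364 term appears on both sides and cancels. Collect the known terms of each column as K = Σ(ρt)_known − 3364 × (depth of known layers): K_1 = 9863280 − 3364×3420 = −1641600; K_2 = 51473100 − 3364×(1540 + 19300) = −18632660.
Balance: K_1 − x×(3364 − 2801) = K_2, so x = (K_1 − K_2)/(3364 − 2801) = 16991100/563 = 30200 m.

30200 m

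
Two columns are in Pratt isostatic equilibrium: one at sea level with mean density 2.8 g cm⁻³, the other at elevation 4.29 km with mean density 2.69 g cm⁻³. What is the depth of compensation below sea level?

105 km

ρ_ref D = ρ (D + h) → D (ρ_ref − ρ) = ρ h.
D = ρ h/(ρ_ref − ρ) = 2.69 × 4.29 km/(2.8 − 2.69) = 105 km.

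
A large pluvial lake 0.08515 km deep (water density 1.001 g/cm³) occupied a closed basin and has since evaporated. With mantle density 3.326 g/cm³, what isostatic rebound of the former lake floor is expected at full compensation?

0.0256 km

u = d ρ_w/ρ_m = 0.08515 km × 1.001/3.326 = 0.0256 km.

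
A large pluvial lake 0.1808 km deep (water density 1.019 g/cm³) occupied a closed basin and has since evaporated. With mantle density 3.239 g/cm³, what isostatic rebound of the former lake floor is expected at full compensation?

0.0569 km

u = d ρ_w/ρ_m = 0.1808 km × 1.019/3.239 = 0.0569 km.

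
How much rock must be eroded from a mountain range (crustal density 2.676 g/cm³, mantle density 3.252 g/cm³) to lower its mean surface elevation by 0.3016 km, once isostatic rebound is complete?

Net drop Δ = e − u = e − e ρ_c/ρ_m = e (ρ_m − ρ_c)/ρ_m.
e = Δ ρ_m/(ρ_m − ρ_c) = 0.3016 km × 3.252/0.576 = 1.7 km.

1.7 km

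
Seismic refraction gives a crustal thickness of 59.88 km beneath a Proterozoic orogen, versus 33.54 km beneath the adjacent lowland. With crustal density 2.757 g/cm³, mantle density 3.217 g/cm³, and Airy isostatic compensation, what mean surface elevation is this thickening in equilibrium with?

Excess crust Δ = 59.88 km − 33.54 km = 26.34 km, split between elevation h and root r with h + r = Δ.
Airy balance ρ_c h = (ρ_m − ρ_c) r gives r = h ρ_c/(ρ_m − ρ_c), so h (1 + ρ_c/(ρ_m − ρ_c)) = Δ, i.e. h = Δ (ρ_m − ρ_c)/ρ_m.
h = 26.34 km × 0.46/3.217 = 3.77 km.

3.77 km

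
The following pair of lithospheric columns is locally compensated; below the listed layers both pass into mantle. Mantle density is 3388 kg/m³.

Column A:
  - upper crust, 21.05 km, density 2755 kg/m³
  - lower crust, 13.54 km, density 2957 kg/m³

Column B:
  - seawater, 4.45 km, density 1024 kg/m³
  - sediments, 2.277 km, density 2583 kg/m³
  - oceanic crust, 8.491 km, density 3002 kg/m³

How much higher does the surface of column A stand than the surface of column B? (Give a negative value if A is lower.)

For any compensation level in the mantle, the mantle terms cancel and isostasy reduces to e = (Σt_A − Σt_B) − (Σ(ρt)_A − Σ(ρt)_B) / ρ_m.
Σt_A = 34.59 km; Σt_B = 15.218 km; Σ(ρt)_A = 98030.53; Σ(ρt)_B = 35928.273 (in km·kg/m³).
e = (34.59 − 15.218) − (98030.53 − 35928.273) / 3388 = 1.04 km.

1.04 km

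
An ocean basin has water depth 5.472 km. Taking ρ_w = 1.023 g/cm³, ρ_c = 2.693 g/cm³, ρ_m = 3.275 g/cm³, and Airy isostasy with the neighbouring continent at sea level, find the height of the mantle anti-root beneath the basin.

15.7 km

For local isostatic compensation: replacing crust with seawater at the top is compensated by replacing crust with mantle at the base: d (ρ_c − ρ_w) = a (ρ_m − ρ_c).
a = d (ρ_c − ρ_w)/(ρ_m − ρ_c) = 5.472 km × 1.67/0.582 = 15.7 km.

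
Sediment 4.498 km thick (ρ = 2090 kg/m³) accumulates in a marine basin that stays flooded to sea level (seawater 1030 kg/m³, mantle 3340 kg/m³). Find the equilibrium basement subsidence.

Submarine loading: the sediment displaces seawater, and the subsidence is in turn flooded, so s (ρ_m − ρ_w) = t (ρ_sed − ρ_w).
s = 4.498 km × (2090 − 1030) / (3340 − 1030) = 2.06 km.

2.06 km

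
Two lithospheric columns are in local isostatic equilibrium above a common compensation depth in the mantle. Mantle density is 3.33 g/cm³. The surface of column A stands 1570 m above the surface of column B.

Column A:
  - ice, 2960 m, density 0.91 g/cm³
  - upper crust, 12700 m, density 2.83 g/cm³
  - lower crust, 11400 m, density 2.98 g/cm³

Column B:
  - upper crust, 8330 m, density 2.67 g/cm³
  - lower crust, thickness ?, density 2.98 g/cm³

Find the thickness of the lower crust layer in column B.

19400 m

Take the compensation level at the base of the deeper column (depth z_c below the surface of column A) and equate Σ ρ_i t_i down to z_c; mantle fills any gap and the z_c terms cancel.
Column A: 2960×0.91 + 12700×2.83 + 11400×2.98 + (z_c − 27060)×3.33
Column B: 1570×0 + 8330×2.67 + x×2.98 + (z_c − 1570 − 8330 − x)×3.33
The z_c×3.33 term appears on both sides and cancels. Collect the known terms of each column as K = Σ(ρt)_known − 3.33 × (depth of known layers): K_A = 72606.6 − 3.33×27060 = −17503.2; K_B = 22241.1 − 3.33×(1570 + 8330) = −10725.9.
Balance: K_A = K_B − x×(3.33 − 2.98), so x = (K_B − K_A)/(3.33 − 2.98) = 6777.3/0.35 = 19400 m.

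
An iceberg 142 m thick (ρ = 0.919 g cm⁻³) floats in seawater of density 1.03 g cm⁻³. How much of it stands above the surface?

15.3 m

Floating equilibrium: submerged depth d = t ρ_obj/ρ_fluid = 142 m × 0.919/1.03 = 126.7 m.
Freeboard = t − d = 142 m − 126.7 m = 15.3 m.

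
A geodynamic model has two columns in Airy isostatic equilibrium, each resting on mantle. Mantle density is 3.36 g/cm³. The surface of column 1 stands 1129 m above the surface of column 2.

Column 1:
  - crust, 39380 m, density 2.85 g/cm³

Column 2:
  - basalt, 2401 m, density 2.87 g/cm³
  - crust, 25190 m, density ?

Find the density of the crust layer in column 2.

Take the compensation level at the base of the deeper column (depth z_c below the surface of column 1) and equate Σ ρ_i t_i down to z_c; mantle fills any gap and the z_c terms cancel.
Column 1: 39380×2.85 + (z_c − 39380)×3.36
Column 2: 1129×0 + 2401×2.87 + 25190×ρ + (z_c − 1129 − 27591)×3.36
The z_c×3.36 term appears on both sides and cancels. Collect the known terms of each column as K = Σ(ρt)_known − 3.36 × (depth of known layers): K_1 = 112233 − 3.36×39380 = −20083.8; K_2 = 6890.87 − 3.36×(1129 + 27591) = −89608.33.
Balance: K_1 = K_2 + 25190×ρ, so ρ = (K_1 − K_2)/25190 = 69524.5/25190 = 2.76 g/cm³.

2.76 g/cm³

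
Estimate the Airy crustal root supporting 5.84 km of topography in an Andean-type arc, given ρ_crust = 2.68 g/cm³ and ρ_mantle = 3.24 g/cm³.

27.9 km

Isostatic balance requires: the weight of the topography is balanced by the buoyancy of the root, ρ_c h = (ρ_m − ρ_c) r.
r = h · ρ_c / (ρ_m − ρ_c) = 5.84 km × 2.68 / (3.24 − 2.68) = 27.9 km.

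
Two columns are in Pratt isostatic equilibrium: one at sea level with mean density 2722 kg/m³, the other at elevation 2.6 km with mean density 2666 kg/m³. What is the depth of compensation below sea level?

124 km

ρ_ref D = ρ (D + h) → D (ρ_ref − ρ) = ρ h.
D = ρ h/(ρ_ref − ρ) = 2666 × 2.6 km/(2722 − 2666) = 124 km.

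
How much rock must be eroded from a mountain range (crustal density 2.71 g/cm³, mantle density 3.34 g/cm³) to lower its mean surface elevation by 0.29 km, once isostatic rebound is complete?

1.54 km

Net drop Δ = e − u = e − e ρ_c/ρ_m = e (ρ_m − ρ_c)/ρ_m.
e = Δ ρ_m/(ρ_m − ρ_c) = 0.29 km × 3.34/0.63 = 1.54 km.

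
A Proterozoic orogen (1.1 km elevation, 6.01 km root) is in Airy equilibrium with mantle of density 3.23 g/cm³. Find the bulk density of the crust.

2.73 g/cm³

ρ_c h = (ρ_m − ρ_c) r → ρ_c (h + r) = ρ_m r → ρ_c = ρ_m r / (h + r).
ρ_c = 3.23 × 6.01 km / (1.1 km + 6.01 km) = 2.73 g/cm³.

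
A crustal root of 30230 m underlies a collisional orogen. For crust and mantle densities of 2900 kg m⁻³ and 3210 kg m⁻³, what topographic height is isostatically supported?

For local isostatic compensation: ρ_c h = (ρ_m − ρ_c) r.
h = r (ρ_m − ρ_c) / ρ_c = 30230 m × (3210 − 2900) / 2900 = 3230 m.

3230 m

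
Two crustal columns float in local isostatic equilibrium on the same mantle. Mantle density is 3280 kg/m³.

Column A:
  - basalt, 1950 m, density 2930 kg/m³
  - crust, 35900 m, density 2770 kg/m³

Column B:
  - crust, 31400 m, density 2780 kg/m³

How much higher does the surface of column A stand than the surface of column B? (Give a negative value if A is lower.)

For any compensation level in the mantle, the mantle terms cancel and isostasy reduces to e = (Σt_A − Σt_B) − (Σ(ρt)_A − Σ(ρt)_B) / ρ_m.
Σt_A = 37850 m; Σt_B = 31400 m; Σ(ρt)_A = 105156500; Σ(ρt)_B = 87292000 (in m·kg/m³).
e = (37850 − 31400) − (105156500 − 87292000) / 3280 = 1000 m.

1000 m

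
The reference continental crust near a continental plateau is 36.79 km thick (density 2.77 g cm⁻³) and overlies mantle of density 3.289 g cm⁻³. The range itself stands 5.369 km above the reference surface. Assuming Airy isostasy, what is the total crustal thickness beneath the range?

Root depth r = h ρ_c / (ρ_m − ρ_c) = 5.369 km × 2.77 / 0.519 = 28.66 km.
Total thickness = T + h + r = 36.79 km + 5.369 km + 28.66 km = 70.8 km.

70.8 km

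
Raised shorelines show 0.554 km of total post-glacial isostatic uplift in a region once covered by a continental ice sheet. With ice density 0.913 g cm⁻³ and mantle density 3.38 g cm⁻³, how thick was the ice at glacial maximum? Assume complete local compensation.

u = t ρ_ice/ρ_m → t = u ρ_m/ρ_ice = 0.554 km × 3.38/0.913 = 2.05 km.

2.05 km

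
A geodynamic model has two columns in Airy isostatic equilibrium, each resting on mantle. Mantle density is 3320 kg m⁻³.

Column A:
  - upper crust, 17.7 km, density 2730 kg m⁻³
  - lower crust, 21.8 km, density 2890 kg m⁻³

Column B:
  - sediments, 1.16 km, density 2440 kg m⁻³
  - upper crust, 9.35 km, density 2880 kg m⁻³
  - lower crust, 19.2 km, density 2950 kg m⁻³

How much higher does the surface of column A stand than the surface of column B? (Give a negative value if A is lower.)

2.28 km

For any compensation level in the mantle, the mantle terms cancel and isostasy reduces to e = (Σt_A − Σt_B) − (Σ(ρt)_A − Σ(ρt)_B) / ρ_m.
Σt_A = 39.5 km; Σt_B = 29.71 km; Σ(ρt)_A = 111323; Σ(ρt)_B = 86398.4 (in km·kg m⁻³).
e = (39.5 − 29.71) − (111323 − 86398.4) / 3320 = 2.28 km.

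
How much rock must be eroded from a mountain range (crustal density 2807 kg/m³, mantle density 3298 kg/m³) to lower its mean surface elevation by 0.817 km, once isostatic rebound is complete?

5.49 km

Net drop Δ = e − u = e − e ρ_c/ρ_m = e (ρ_m − ρ_c)/ρ_m.
e = Δ ρ_m/(ρ_m − ρ_c) = 0.817 km × 3298/491 = 5.49 km.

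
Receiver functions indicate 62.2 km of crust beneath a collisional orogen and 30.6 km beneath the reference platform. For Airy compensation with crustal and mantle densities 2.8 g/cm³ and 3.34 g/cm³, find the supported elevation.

5.11 km

Excess crust Δ = 62.2 km − 30.6 km = 31.6 km, split between elevation h and root r with h + r = Δ.
Airy balance ρ_c h = (ρ_m − ρ_c) r gives r = h ρ_c/(ρ_m − ρ_c), so h (1 + ρ_c/(ρ_m − ρ_c)) = Δ, i.e. h = Δ (ρ_m − ρ_c)/ρ_m.
h = 31.6 km × 0.54/3.34 = 5.11 km.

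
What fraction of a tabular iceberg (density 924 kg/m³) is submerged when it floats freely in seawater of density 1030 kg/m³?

Submerged fraction = ρ_obj/ρ_fluid = 924/1030 = 89.7%.

89.7%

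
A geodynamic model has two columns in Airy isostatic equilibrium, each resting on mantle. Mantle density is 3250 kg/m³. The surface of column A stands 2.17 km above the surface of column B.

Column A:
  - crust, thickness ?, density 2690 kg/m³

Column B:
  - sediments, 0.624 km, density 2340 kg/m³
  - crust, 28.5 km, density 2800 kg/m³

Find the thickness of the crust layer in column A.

Take the compensation level at the base of the deeper column (depth z_c below the surface of column A) and equate Σ ρ_i t_i down to z_c; mantle fills any gap and the z_c terms cancel.
Column A: x×2690 + (z_c − 0 − x)×3250
Column B: 2.17×0 + 0.624×2340 + 28.5×2800 + (z_c − 2.17 − 29.124)×3250
The z_c×3250 term appears on both sides and cancels. Collect the known terms of each column as K = Σ(ρt)_known − 3250 × (depth of known layers): K_A = 0 − 3250×0 = 0; K_B = 81260.16 − 3250×(2.17 + 29.124) = −20445.34.
Balance: K_A − x×(3250 − 2690) = K_B, so x = (K_A − K_B)/(3250 − 2690) = 20445.3/560 = 36.5 km.

36.5 km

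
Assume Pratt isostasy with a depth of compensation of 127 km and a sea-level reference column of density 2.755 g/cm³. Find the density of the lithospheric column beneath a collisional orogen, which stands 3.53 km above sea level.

2.68 g/cm³

Pratt balance: ρ_ref D = ρ (D + h).
ρ = ρ_ref D/(D + h) = 2.755 × 127 km/(127 km + 3.53 km) = 2.68 g/cm³.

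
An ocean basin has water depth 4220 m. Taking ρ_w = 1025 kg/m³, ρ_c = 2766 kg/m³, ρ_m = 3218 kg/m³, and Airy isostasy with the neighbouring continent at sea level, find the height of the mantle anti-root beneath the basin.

In Airy isostatic equilibrium: replacing crust with seawater at the top is compensated by replacing crust with mantle at the base: d (ρ_c − ρ_w) = a (ρ_m − ρ_c).
a = d (ρ_c − ρ_w)/(ρ_m − ρ_c) = 4220 m × 1741/452 = 16300 m.

16300 m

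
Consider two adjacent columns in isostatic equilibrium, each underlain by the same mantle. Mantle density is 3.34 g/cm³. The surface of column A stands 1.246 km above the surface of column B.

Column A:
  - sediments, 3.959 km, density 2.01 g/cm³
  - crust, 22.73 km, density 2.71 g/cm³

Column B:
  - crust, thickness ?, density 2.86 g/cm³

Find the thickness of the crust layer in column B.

Take the compensation level at the base of the deeper column (depth z_c below the surface of column A) and equate Σ ρ_i t_i down to z_c; mantle fills any gap and the z_c terms cancel.
Column A: 3.959×2.01 + 22.73×2.71 + (z_c − 26.689)×3.34
Column B: 1.246×0 + x×2.86 + (z_c − 1.246 − 0 − x)×3.34
The z_c×3.34 term appears on both sides and cancels. Collect the known terms of each column as K = Σ(ρt)_known − 3.34 × (depth of known layers): K_A = 69.55589 − 3.34×26.689 = −19.58537; K_B = 0 − 3.34×(1.246 + 0) = −4.16164.
Balance: K_A = K_B − x×(3.34 − 2.86), so x = (K_B − K_A)/(3.34 − 2.86) = 15.4237/0.48 = 32.1 km.

32.1 km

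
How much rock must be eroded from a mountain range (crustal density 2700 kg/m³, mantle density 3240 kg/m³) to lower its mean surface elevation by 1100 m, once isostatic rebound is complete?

6600 m

Net drop Δ = e − u = e − e ρ_c/ρ_m = e (ρ_m − ρ_c)/ρ_m.
e = Δ ρ_m/(ρ_m − ρ_c) = 1100 m × 3240/540 = 6600 m.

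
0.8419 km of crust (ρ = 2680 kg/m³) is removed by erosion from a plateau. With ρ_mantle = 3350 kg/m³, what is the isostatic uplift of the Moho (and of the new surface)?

Unloading: uplift u = e ρ_c/ρ_m = 0.8419 km × 2680/3350 = 0.674 km.

0.674 km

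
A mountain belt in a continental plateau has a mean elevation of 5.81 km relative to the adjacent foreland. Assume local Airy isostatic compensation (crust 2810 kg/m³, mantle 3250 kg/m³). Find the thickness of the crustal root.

Balancing pressure at the compensation depth: the weight of the topography is balanced by the buoyancy of the root, ρ_c h = (ρ_m − ρ_c) r.
r = h · ρ_c / (ρ_m − ρ_c) = 5.81 km × 2810 / (3250 − 2810) = 37.1 km.

37.1 km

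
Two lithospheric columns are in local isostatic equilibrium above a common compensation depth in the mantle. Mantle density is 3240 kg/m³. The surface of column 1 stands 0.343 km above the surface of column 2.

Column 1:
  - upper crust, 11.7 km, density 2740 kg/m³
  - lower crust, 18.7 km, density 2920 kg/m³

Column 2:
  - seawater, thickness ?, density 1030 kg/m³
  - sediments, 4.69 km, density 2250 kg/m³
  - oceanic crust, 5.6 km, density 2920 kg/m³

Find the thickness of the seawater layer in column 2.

Take the compensation level at the base of the deeper column (depth z_c below the surface of column 1) and equate Σ ρ_i t_i down to z_c; mantle fills any gap and the z_c terms cancel.
Column 1: 11.7×2740 + 18.7×2920 + (z_c − 30.4)×3240
Column 2: 0.343×0 + x×1030 + 4.69×2250 + 5.6×2920 + (z_c − 0.343 − 10.29 − x)×3240
The z_c×3240 term appears on both sides and cancels. Collect the known terms of each column as K = Σ(ρt)_known − 3240 × (depth of known layers): K_1 = 86662 − 3240×30.4 = −11834; K_2 = 26904.5 − 3240×(0.343 + 10.29) = −7546.42.
Balance: K_1 = K_2 − x×(3240 − 1030), so x = (K_2 − K_1)/(3240 − 1030) = 4287.58/2210 = 1.94 km.

1.94 km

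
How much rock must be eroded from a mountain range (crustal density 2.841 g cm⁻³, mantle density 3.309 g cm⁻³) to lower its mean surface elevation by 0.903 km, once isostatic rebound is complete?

Net drop Δ = e − u = e − e ρ_c/ρ_m = e (ρ_m − ρ_c)/ρ_m.
e = Δ ρ_m/(ρ_m − ρ_c) = 0.903 km × 3.309/0.468 = 6.38 km.

6.38 km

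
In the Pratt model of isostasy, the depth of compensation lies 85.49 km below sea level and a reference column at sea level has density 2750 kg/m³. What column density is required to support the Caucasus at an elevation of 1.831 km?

2690 kg/m³

Pratt balance: ρ_ref D = ρ (D + h).
ρ = ρ_ref D/(D + h) = 2750 × 85.49 km/(85.49 km + 1.831 km) = 2690 kg/m³.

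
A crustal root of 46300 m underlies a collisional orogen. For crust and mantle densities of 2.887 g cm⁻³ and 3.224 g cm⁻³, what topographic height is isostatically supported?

5400 m

Isostatic balance requires: ρ_c h = (ρ_m − ρ_c) r.
h = r (ρ_m − ρ_c) / ρ_c = 46300 m × (3.224 − 2.887) / 2.887 = 5400 m.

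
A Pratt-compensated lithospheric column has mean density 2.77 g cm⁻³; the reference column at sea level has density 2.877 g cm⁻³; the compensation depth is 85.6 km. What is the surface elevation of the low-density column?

3.31 km

ρ_ref D = ρ (D + h) → h = D (ρ_ref − ρ)/ρ.
h = 85.6 km × (2.877 − 2.77)/2.77 = 3.31 km.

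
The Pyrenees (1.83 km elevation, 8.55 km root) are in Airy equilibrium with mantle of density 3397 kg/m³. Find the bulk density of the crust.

2800 kg/m³

ρ_c h = (ρ_m − ρ_c) r → ρ_c (h + r) = ρ_m r → ρ_c = ρ_m r / (h + r).
ρ_c = 3397 × 8.55 km / (1.83 km + 8.55 km) = 2800 kg/m³.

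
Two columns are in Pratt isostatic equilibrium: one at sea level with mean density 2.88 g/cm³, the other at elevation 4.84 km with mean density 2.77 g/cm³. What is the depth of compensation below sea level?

122 km

ρ_ref D = ρ (D + h) → D (ρ_ref − ρ) = ρ h.
D = ρ h/(ρ_ref − ρ) = 2.77 × 4.84 km/(2.88 − 2.77) = 122 km.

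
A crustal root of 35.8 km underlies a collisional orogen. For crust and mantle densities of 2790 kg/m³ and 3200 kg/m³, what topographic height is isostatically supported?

Balancing pressure at the compensation depth: ρ_c h = (ρ_m − ρ_c) r.
h = r (ρ_m − ρ_c) / ρ_c = 35.8 km × (3200 − 2790) / 2790 = 5.26 km.

5.26 km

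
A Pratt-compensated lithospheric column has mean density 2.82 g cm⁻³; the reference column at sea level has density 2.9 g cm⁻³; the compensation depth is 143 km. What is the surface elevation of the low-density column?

ρ_ref D = ρ (D + h) → h = D (ρ_ref − ρ)/ρ.
h = 143 km × (2.9 − 2.82)/2.82 = 4.06 km.

4.06 km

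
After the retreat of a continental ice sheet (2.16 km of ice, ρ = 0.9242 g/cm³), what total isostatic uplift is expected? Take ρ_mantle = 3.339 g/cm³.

Removing the load lets mantle flow back in; uplift u satisfies ρ_ice t = ρ_m u.
u = t ρ_ice/ρ_m = 2.16 km × 0.9242/3.339 = 0.598 km.

0.598 km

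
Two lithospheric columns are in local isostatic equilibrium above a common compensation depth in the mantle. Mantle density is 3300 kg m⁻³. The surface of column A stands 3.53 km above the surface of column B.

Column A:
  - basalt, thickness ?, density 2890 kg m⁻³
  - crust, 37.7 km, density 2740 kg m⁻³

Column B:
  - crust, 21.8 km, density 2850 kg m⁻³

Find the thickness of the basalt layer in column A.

0.846 km

Take the compensation level at the base of the deeper column (depth z_c below the surface of column A) and equate Σ ρ_i t_i down to z_c; mantle fills any gap and the z_c terms cancel.
Column A: x×2890 + 37.7×2740 + (z_c − 37.7 − x)×3300
Column B: 3.53×0 + 21.8×2850 + (z_c − 3.53 − 21.8)×3300
The z_c×3300 term appears on both sides and cancels. Collect the known terms of each column as K = Σ(ρt)_known − 3300 × (depth of known layers): K_A = 103298 − 3300×37.7 = −21112; K_B = 62130 − 3300×(3.53 + 21.8) = −21459.
Balance: K_A − x×(3300 − 2890) = K_B, so x = (K_A − K_B)/(3300 − 2890) = 347/410 = 0.846 km.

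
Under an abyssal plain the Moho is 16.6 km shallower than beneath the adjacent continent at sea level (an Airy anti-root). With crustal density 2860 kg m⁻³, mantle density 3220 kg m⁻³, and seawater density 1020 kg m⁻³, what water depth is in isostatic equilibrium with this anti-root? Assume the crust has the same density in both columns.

3.25 km

Replacing a thickness d of crust by seawater at the top must be balanced by replacing crust with mantle at the base: d (ρ_c − ρ_w) = a (ρ_m − ρ_c).
d = a (ρ_m − ρ_c)/(ρ_c − ρ_w) = 16.6 km × 360/1840 = 3.25 km.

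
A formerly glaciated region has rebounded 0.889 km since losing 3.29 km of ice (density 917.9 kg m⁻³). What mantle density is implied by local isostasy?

3400 kg m⁻³

ρ_m = ρ_ice t / u = 917.9 × 3.29 km/0.889 km = 3400 kg m⁻³.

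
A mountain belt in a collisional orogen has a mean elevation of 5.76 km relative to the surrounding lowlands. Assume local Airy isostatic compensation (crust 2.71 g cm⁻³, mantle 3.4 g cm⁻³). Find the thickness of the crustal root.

22.6 km

Equating mass per unit area of the two columns: the weight of the topography is balanced by the buoyancy of the root, ρ_c h = (ρ_m − ρ_c) r.
r = h · ρ_c / (ρ_m − ρ_c) = 5.76 km × 2.71 / (3.4 − 2.71) = 22.6 km.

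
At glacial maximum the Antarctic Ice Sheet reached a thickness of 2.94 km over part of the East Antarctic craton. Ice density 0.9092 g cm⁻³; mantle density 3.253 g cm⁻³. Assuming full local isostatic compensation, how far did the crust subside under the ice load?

0.822 km

In Airy isostatic equilibrium: the ice load ρ_ice t is balanced by mantle displaced below, ρ_m s.
s = t ρ_ice / ρ_m = 2.94 km × 0.9092/3.253 = 0.822 km.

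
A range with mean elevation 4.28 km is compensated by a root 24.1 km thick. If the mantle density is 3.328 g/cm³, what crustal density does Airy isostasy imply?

2.83 g/cm³

ρ_c h = (ρ_m − ρ_c) r → ρ_c (h + r) = ρ_m r → ρ_c = ρ_m r / (h + r).
ρ_c = 3.328 × 24.1 km / (4.28 km + 24.1 km) = 2.83 g/cm³.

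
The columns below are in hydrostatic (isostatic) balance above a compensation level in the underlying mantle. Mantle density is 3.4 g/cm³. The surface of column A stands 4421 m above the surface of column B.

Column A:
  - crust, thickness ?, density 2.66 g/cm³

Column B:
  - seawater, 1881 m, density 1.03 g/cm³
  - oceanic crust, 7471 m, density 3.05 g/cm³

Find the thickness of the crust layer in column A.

Take the compensation level at the base of the deeper column (depth z_c below the surface of column A) and equate Σ ρ_i t_i down to z_c; mantle fills any gap and the z_c terms cancel.
Column A: x×2.66 + (z_c − 0 − x)×3.4
Column B: 4421×0 + 1881×1.03 + 7471×3.05 + (z_c − 4421 − 9352)×3.4
The z_c×3.4 term appears on both sides and cancels. Collect the known terms of each column as K = Σ(ρt)_known − 3.4 × (depth of known layers): K_A = 0 − 3.4×0 = 0; K_B = 24723.98 − 3.4×(4421 + 9352) = −22104.22.
Balance: K_A − x×(3.4 − 2.66) = K_B, so x = (K_A − K_B)/(3.4 − 2.66) = 22104.2/0.74 = 29900 m.

29900 m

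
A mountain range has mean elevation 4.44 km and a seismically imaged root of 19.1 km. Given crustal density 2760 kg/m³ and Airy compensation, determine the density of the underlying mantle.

3400 kg/m³

Airy balance: ρ_c h = (ρ_m − ρ_c) r → ρ_m = ρ_c (1 + h/r).
ρ_m = 2760 × (1 + 4.44 km/19.1 km) = 3400 kg/m³.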